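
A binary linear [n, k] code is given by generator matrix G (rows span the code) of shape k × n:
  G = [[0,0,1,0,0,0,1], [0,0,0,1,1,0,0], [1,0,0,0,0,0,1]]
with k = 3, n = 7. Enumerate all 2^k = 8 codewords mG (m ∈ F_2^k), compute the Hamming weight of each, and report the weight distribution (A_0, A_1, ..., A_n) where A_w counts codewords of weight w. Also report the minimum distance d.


Weight distribution: A_0 = 1, A_2 = 4, A_4 = 3. Minimum distance d = 2.

Enumerate all 2^3 = 8 messages m ∈ F_2^3.
For each, compute codeword c = mG in F_2^7, then tally its weight.
  m = 000 → c = 0000000, weight = 0.
  m = 100 → c = 0010001, weight = 2.
  m = 010 → c = 0001100, weight = 2.
  m = 110 → c = 0011101, weight = 4.
  m = 001 → c = 1000001, weight = 2.
  m = 101 → c = 1010000, weight = 2.
  m = 011 → c = 1001101, weight = 4.
  m = 111 → c = 1011100, weight = 4.
Tally weights:
  weight 0: 1 codewords.
  weight 2: 4 codewords.
  weight 4: 3 codewords.
Minimum distance d = smallest w > 0 with A_w > 0 = 2.
Sanity: Σ A_w = 8 = 2^3 = 8 ✓.


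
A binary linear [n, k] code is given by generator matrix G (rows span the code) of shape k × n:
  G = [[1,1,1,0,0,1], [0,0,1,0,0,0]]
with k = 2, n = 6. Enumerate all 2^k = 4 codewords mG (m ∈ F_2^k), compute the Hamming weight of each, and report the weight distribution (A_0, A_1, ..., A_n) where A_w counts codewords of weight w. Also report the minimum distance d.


Weight distribution: A_0 = 1, A_1 = 1, A_3 = 1, A_4 = 1. Minimum distance d = 1.

Enumerate all 2^2 = 4 messages m ∈ F_2^2.
For each, compute codeword c = mG in F_2^6, then tally its weight.
  m = 00 → c = 000000, weight = 0.
  m = 10 → c = 111001, weight = 4.
  m = 01 → c = 001000, weight = 1.
  m = 11 → c = 110001, weight = 3.
Tally weights:
  weight 0: 1 codewords.
  weight 1: 1 codewords.
  weight 3: 1 codewords.
  weight 4: 1 codewords.
Minimum distance d = smallest w > 0 with A_w > 0 = 1.
Sanity: Σ A_w = 4 = 2^2 = 4 ✓.


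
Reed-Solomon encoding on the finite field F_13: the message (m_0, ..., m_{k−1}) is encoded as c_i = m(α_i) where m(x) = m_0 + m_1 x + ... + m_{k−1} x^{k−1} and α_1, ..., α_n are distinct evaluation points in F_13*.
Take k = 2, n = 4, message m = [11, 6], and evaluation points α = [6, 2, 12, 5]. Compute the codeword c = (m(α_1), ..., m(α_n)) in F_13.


c = [8, 10, 5, 2]

Message polynomial: m(x) = 11 + 6·x (mod 13).
For each evaluation point α_i, compute m(α_i) mod 13:
  α_1 = 6: Horner steps 6 → 8, so m(6) = 8.
  α_2 = 2: Horner steps 6 → 10, so m(2) = 10.
  α_3 = 12: Horner steps 6 → 5, so m(12) = 5.
  α_4 = 5: Horner steps 6 → 2, so m(5) = 2.
Codeword c = [8, 10, 5, 2] ∈ F_13^4.


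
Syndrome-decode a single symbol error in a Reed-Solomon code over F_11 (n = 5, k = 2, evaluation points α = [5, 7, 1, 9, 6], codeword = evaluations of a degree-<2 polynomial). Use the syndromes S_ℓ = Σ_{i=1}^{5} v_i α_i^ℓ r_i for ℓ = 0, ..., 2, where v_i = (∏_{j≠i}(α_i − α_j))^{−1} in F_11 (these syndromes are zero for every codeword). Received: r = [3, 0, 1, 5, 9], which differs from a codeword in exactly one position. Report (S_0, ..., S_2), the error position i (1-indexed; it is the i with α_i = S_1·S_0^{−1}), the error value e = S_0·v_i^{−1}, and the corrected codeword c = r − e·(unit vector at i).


S = (2, 3, 10), error at position 2, error magnitude e = 7, c = [3, 4, 1, 5, 9].

Step 1: column multipliers v_i = (∏_{j≠i}(α_i − α_j))^{−1} mod 11.
  i = 1 (α = 5): (5−7)(5−1)(5−9)(5−6) = (−2)·4·(−4)·(−1) = −32 ≡ 1, so v_1 = 1^{−1} = 1 (mod 11).
  i = 2 (α = 7): (7−5)(7−1)(7−9)(7−6) = 2·6·(−2)·1 = −24 ≡ 9, so v_2 = 9^{−1} = 5 (mod 11).
  i = 3 (α = 1): (1−5)(1−7)(1−9)(1−6) = (−4)·(−6)·(−8)·(−5) = 960 ≡ 3, so v_3 = 3^{−1} = 4 (mod 11).
  i = 4 (α = 9): (9−5)(9−7)(9−1)(9−6) = 4·2·8·3 = 192 ≡ 5, so v_4 = 5^{−1} = 9 (mod 11).
  i = 5 (α = 6): (6−5)(6−7)(6−1)(6−9) = 1·(−1)·5·(−3) = 15 ≡ 4, so v_5 = 4^{−1} = 3 (mod 11).
  v = [1, 5, 4, 9, 3].
Step 2: syndromes of r = [3, 0, 1, 5, 9] (all sums mod 11).
  S_0 = Σ v_i r_i = 1·3 + 5·0 + 4·1 + 9·5 + 3·9 = 79 ≡ 2.
  S_1 = Σ v_i α_i r_i = 1·5·3 + 5·7·0 + 4·1·1 + 9·9·5 + 3·6·9 = 586 ≡ 3.
  α_i^2 mod 11 = [3, 5, 1, 4, 3].
  S_2 = Σ v_i α_i^2 r_i = 1·3·3 + 5·5·0 + 4·1·1 + 9·4·5 + 3·3·9 = 274 ≡ 10.
  S = (2, 3, 10) ≠ 0, so r is not a codeword (an error is present).
Step 3: locate the error. For a single error e at position i, S_ℓ = v_i·e·α_i^ℓ, so α_err = S_1/S_0.
  S_0^{−1} = 2^{−1} = 6 (mod 11), so α_err = 3·6 = 18 ≡ 7 = α_2. Error position i = 2.
  Consistency check: S_2/S_1 = 10·4 = 40 ≡ 7 = α_err ✓ (single-error assumption holds).
Step 4: error magnitude e = S_0/v_2 = S_0·∏_{j≠2}(α_2 − α_j) = 2·9 = 18 ≡ 7 (mod 11).
Step 5: correct position 2: c_2 = r_2 − e = 0 − 7 ≡ 4 (mod 11). Hence c = [3, 4, 1, 5, 9].
  Check: interpolating c through the α_i gives m(x) = 6 + 6·x (degree < 2) with m(α_i) = c_i for every i, so c is indeed a codeword.


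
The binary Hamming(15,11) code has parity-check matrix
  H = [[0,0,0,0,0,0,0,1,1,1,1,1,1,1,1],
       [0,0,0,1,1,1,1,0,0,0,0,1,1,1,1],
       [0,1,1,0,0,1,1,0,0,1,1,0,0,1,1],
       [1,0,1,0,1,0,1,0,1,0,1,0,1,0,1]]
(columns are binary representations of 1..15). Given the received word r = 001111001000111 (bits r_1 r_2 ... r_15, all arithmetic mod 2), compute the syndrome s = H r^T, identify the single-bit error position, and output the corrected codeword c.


s = (0, 0, 0, 1)^T, error position = 1, corrected codeword c = 101111001000111

Compute s = H r^T mod 2 one row at a time:
  s_1 = 0 + 1 + 0 + 0 + 0 + 1 + 1 + 1 = 4 ≡ 0 (mod 2).
  s_2 = 1 + 1 + 1 + 0 + 0 + 1 + 1 + 1 = 6 ≡ 0 (mod 2).
  s_3 = 0 + 1 + 1 + 0 + 0 + 0 + 1 + 1 = 4 ≡ 0 (mod 2).
  s_4 = 0 + 1 + 1 + 0 + 1 + 0 + 1 + 1 = 5 ≡ 1 (mod 2).
s = (0, 0, 0, 1)^T — this equals column 1 of H (binary 0001), so error is at position 1.
Correct: flip bit 1 of r = 001111001000111 to get c = 101111001000111.


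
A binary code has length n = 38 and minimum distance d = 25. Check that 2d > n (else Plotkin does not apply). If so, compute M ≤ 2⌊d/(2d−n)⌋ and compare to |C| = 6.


Plotkin bound M ≤ 4; given |C| = 6 > bound (violated).

Check applicability: 2d = 50, n = 38.
2d − n = 12 > 0, so Plotkin applies.
Compute d/(2d−n) = 25/12 ≈ 2.0833.
⌊d/(2d−n)⌋ = 2.
Plotkin bound: M ≤ 2·2 = 4.
Given |C| = 6, check: VIOLATED.
This |C| is above the Plotkin bound, so no binary code with n = 38, d = 25 and 6 codewords exists.


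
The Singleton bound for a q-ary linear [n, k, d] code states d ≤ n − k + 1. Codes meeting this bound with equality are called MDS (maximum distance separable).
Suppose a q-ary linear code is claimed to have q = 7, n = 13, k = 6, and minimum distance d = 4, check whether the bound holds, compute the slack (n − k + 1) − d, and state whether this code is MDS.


Singleton RHS = n − k + 1 = 8, slack = 4, bound satisfied, not MDS.

Singleton bound: d ≤ n − k + 1.
Here n = 13, k = 6, so n − k + 1 = 8.
Given d = 4, check d ≤ 8: YES.
Slack = (n − k + 1) − d = 4.
The code is NOT MDS (slack = 4 > 0).
Description: the claimed parameters are [13, 6, 4]_7; such a code would be non-MDS.


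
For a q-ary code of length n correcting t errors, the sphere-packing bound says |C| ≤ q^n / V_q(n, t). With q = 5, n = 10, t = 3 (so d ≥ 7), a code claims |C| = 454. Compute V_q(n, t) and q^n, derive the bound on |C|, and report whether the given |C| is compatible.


V_q(n, t) = 8441, q^n = 9765625, Hamming bound = 1156, |C| = 454 ≤ bound (satisfied).

Step 1: Compute V_q(n, t) = Σ_{j=0}^3 C(n, j) (q−1)^j.
  j = 0: C(10,0)·(4)^0 = 1·1 = 1.
  j = 1: C(10,1)·(4)^1 = 10·4 = 40.
  j = 2: C(10,2)·(4)^2 = 45·16 = 720.
  j = 3: C(10,3)·(4)^3 = 120·64 = 7680.
  V_q(n, t) = 1 + 40 + 720 + 7680 = 8441.
Step 2: q^n = 5^10 = 9765625.
Step 3: Hamming bound ⌊q^n / V_q(n,t)⌋ = ⌊9765625/8441⌋ = 1156.
Step 4: Compare |C| = 454 to 1156: satisfied.
The claimed |C| lies below the Hamming bound.


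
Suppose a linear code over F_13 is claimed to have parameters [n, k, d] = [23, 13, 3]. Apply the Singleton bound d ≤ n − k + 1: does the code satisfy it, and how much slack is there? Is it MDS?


Singleton RHS = n − k + 1 = 11, slack = 8, bound satisfied, not MDS.

Singleton bound: d ≤ n − k + 1.
Here n = 23, k = 13, so n − k + 1 = 11.
Given d = 3, check d ≤ 11: YES.
Slack = (n − k + 1) − d = 8.
The code is NOT MDS (slack = 8 > 0).
Description: the claimed parameters are [23, 13, 3]_13; such a code would be non-MDS.


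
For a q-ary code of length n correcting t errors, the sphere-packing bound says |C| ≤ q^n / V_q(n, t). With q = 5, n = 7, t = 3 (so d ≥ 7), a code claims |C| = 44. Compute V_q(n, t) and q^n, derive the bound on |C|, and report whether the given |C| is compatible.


V_q(n, t) = 2605, q^n = 78125, Hamming bound = 29, |C| = 44 > bound (violated).

Step 1: Compute V_q(n, t) = Σ_{j=0}^3 C(n, j) (q−1)^j.
  j = 0: C(7,0)·(4)^0 = 1·1 = 1.
  j = 1: C(7,1)·(4)^1 = 7·4 = 28.
  j = 2: C(7,2)·(4)^2 = 21·16 = 336.
  j = 3: C(7,3)·(4)^3 = 35·64 = 2240.
  V_q(n, t) = 1 + 28 + 336 + 2240 = 2605.
Step 2: q^n = 5^7 = 78125.
Step 3: Hamming bound ⌊q^n / V_q(n,t)⌋ = ⌊78125/2605⌋ = 29.
Step 4: Compare |C| = 44 to 29: violated.
The claimed |C| lies above the Hamming bound, so no 5-ary code of length 7 with d ≥ 7 can have 44 codewords.


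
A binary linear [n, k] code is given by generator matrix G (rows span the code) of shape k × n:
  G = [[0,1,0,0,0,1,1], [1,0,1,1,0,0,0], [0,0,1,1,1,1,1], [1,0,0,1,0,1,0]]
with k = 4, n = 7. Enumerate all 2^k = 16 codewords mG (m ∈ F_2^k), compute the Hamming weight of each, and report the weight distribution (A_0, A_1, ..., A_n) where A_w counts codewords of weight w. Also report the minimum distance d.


Weight distribution: A_0 = 1, A_2 = 1, A_3 = 6, A_4 = 5, A_5 = 2, A_6 = 1. Minimum distance d = 2.

Enumerate all 2^4 = 16 messages m ∈ F_2^4.
For each, compute codeword c = mG in F_2^7, then tally its weight.
  m = 0000 → c = 0000000, weight = 0.
  m = 1000 → c = 0100011, weight = 3.
  m = 0100 → c = 1011000, weight = 3.
  m = 1100 → c = 1111011, weight = 6.
  m = 0010 → c = 0011111, weight = 5.
  m = 1010 → c = 0111100, weight = 4.
  m = 0110 → c = 1000111, weight = 4.
  m = 1110 → c = 1100100, weight = 3.
  m = 0001 → c = 1001010, weight = 3.
  m = 1001 → c = 1101001, weight = 4.
  m = 0101 → c = 0010010, weight = 2.
  m = 1101 → c = 0110001, weight = 3.
  m = 0011 → c = 1010101, weight = 4.
  m = 1011 → c = 1110110, weight = 5.
  m = 0111 → c = 0001101, weight = 3.
  m = 1111 → c = 0101110, weight = 4.
Tally weights:
  weight 0: 1 codewords.
  weight 2: 1 codewords.
  weight 3: 6 codewords.
  weight 4: 5 codewords.
  weight 5: 2 codewords.
  weight 6: 1 codewords.
Minimum distance d = smallest w > 0 with A_w > 0 = 2.
Sanity: Σ A_w = 16 = 2^4 = 16 ✓.


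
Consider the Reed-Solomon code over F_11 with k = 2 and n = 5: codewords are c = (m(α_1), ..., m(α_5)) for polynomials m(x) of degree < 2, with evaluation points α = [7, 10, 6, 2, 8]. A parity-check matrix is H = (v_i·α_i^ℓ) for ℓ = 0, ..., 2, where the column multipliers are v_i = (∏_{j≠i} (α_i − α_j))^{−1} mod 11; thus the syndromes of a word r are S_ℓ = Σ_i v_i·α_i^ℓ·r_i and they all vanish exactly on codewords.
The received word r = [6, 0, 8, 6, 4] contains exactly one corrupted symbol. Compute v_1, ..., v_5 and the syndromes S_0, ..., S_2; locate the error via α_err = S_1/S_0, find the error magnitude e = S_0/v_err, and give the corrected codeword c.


S = (4, 8, 5), error at position 4, error magnitude e = 1, c = [6, 0, 8, 5, 4].

Step 1: column multipliers v_i = (∏_{j≠i}(α_i − α_j))^{−1} mod 11.
  i = 1 (α = 7): (7−10)(7−6)(7−2)(7−8) = (−3)·1·5·(−1) = 15 ≡ 4, so v_1 = 4^{−1} = 3 (mod 11).
  i = 2 (α = 10): (10−7)(10−6)(10−2)(10−8) = 3·4·8·2 = 192 ≡ 5, so v_2 = 5^{−1} = 9 (mod 11).
  i = 3 (α = 6): (6−7)(6−10)(6−2)(6−8) = (−1)·(−4)·4·(−2) = −32 ≡ 1, so v_3 = 1^{−1} = 1 (mod 11).
  i = 4 (α = 2): (2−7)(2−10)(2−6)(2−8) = (−5)·(−8)·(−4)·(−6) = 960 ≡ 3, so v_4 = 3^{−1} = 4 (mod 11).
  i = 5 (α = 8): (8−7)(8−10)(8−6)(8−2) = 1·(−2)·2·6 = −24 ≡ 9, so v_5 = 9^{−1} = 5 (mod 11).
  v = [3, 9, 1, 4, 5].
Step 2: syndromes of r = [6, 0, 8, 6, 4] (all sums mod 11).
  S_0 = Σ v_i r_i = 3·6 + 9·0 + 1·8 + 4·6 + 5·4 = 70 ≡ 4.
  S_1 = Σ v_i α_i r_i = 3·7·6 + 9·10·0 + 1·6·8 + 4·2·6 + 5·8·4 = 382 ≡ 8.
  α_i^2 mod 11 = [5, 1, 3, 4, 9].
  S_2 = Σ v_i α_i^2 r_i = 3·5·6 + 9·1·0 + 1·3·8 + 4·4·6 + 5·9·4 = 390 ≡ 5.
  S = (4, 8, 5) ≠ 0, so r is not a codeword (an error is present).
Step 3: locate the error. For a single error e at position i, S_ℓ = v_i·e·α_i^ℓ, so α_err = S_1/S_0.
  S_0^{−1} = 4^{−1} = 3 (mod 11), so α_err = 8·3 = 24 ≡ 2 = α_4. Error position i = 4.
  Consistency check: S_2/S_1 = 5·7 = 35 ≡ 2 = α_err ✓ (single-error assumption holds).
Step 4: error magnitude e = S_0/v_4 = S_0·∏_{j≠4}(α_4 − α_j) = 4·3 = 12 ≡ 1 (mod 11).
Step 5: correct position 4: c_4 = r_4 − e = 6 − 1 ≡ 5 (mod 11). Hence c = [6, 0, 8, 5, 4].
  Check: interpolating c through the α_i gives m(x) = 9 + 9·x (degree < 2) with m(α_i) = c_i for every i, so c is indeed a codeword.


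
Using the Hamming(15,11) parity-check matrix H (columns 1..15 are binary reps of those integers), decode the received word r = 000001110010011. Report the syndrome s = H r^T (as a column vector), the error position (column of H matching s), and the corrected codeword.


s = (0, 0, 1, 1)^T, error position = 3, corrected codeword c = 001001110010011

Compute s = H r^T mod 2 one row at a time:
  s_1 = 1 + 0 + 0 + 1 + 0 + 0 + 1 + 1 = 4 ≡ 0 (mod 2).
  s_2 = 0 + 0 + 1 + 1 + 0 + 0 + 1 + 1 = 4 ≡ 0 (mod 2).
  s_3 = 0 + 0 + 1 + 1 + 0 + 1 + 1 + 1 = 5 ≡ 1 (mod 2).
  s_4 = 0 + 0 + 0 + 1 + 0 + 1 + 0 + 1 = 3 ≡ 1 (mod 2).
s = (0, 0, 1, 1)^T — this equals column 3 of H (binary 0011), so error is at position 3.
Correct: flip bit 3 of r = 000001110010011 to get c = 001001110010011.


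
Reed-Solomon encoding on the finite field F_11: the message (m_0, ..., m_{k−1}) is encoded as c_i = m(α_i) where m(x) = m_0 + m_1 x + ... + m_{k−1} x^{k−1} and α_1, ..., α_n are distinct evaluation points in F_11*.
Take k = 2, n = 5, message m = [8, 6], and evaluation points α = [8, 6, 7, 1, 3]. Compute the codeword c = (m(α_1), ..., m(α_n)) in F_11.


c = [1, 0, 6, 3, 4]

Message polynomial: m(x) = 8 + 6·x (mod 11).
For each evaluation point α_i, compute m(α_i) mod 11:
  α_1 = 8: Horner steps 6 → 1, so m(8) = 1.
  α_2 = 6: Horner steps 6 → 0, so m(6) = 0.
  α_3 = 7: Horner steps 6 → 6, so m(7) = 6.
  α_4 = 1: Horner steps 6 → 3, so m(1) = 3.
  α_5 = 3: Horner steps 6 → 4, so m(3) = 4.
Codeword c = [1, 0, 6, 3, 4] ∈ F_11^5.


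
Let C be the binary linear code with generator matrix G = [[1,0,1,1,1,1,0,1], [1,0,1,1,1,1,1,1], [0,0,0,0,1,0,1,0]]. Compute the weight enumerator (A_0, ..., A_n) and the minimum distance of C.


Weight distribution: A_0 = 1, A_1 = 2, A_2 = 1, A_5 = 1, A_6 = 2, A_7 = 1. Minimum distance d = 1.

Enumerate all 2^3 = 8 messages m ∈ F_2^3.
For each, compute codeword c = mG in F_2^8, then tally its weight.
  m = 000 → c = 00000000, weight = 0.
  m = 100 → c = 10111101, weight = 6.
  m = 010 → c = 10111111, weight = 7.
  m = 110 → c = 00000010, weight = 1.
  m = 001 → c = 00001010, weight = 2.
  m = 101 → c = 10110111, weight = 6.
  m = 011 → c = 10110101, weight = 5.
  m = 111 → c = 00001000, weight = 1.
Tally weights:
  weight 0: 1 codewords.
  weight 1: 2 codewords.
  weight 2: 1 codewords.
  weight 5: 1 codewords.
  weight 6: 2 codewords.
  weight 7: 1 codewords.
Minimum distance d = smallest w > 0 with A_w > 0 = 1.
Sanity: Σ A_w = 8 = 2^3 = 8 ✓.


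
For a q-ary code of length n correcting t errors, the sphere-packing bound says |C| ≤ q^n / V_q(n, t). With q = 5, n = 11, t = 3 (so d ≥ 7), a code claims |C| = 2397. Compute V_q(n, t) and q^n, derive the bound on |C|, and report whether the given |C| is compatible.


V_q(n, t) = 11485, q^n = 48828125, Hamming bound = 4251, |C| = 2397 ≤ bound (satisfied).

Step 1: Compute V_q(n, t) = Σ_{j=0}^3 C(n, j) (q−1)^j.
  j = 0: C(11,0)·(4)^0 = 1·1 = 1.
  j = 1: C(11,1)·(4)^1 = 11·4 = 44.
  j = 2: C(11,2)·(4)^2 = 55·16 = 880.
  j = 3: C(11,3)·(4)^3 = 165·64 = 10560.
  V_q(n, t) = 1 + 44 + 880 + 10560 = 11485.
Step 2: q^n = 5^11 = 48828125.
Step 3: Hamming bound ⌊q^n / V_q(n,t)⌋ = ⌊48828125/11485⌋ = 4251.
Step 4: Compare |C| = 2397 to 4251: satisfied.
The claimed |C| lies below the Hamming bound.


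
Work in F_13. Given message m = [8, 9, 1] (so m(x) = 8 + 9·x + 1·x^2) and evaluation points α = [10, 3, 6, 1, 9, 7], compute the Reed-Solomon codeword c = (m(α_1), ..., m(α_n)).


c = [3, 5, 7, 5, 1, 3]

Message polynomial: m(x) = 8 + 9·x + 1·x^2 (mod 13).
For each evaluation point α_i, compute m(α_i) mod 13:
  α_1 = 10: Horner steps 1 → 6 → 3, so m(10) = 3.
  α_2 = 3: Horner steps 1 → 12 → 5, so m(3) = 5.
  α_3 = 6: Horner steps 1 → 2 → 7, so m(6) = 7.
  α_4 = 1: Horner steps 1 → 10 → 5, so m(1) = 5.
  α_5 = 9: Horner steps 1 → 5 → 1, so m(9) = 1.
  α_6 = 7: Horner steps 1 → 3 → 3, so m(7) = 3.
Codeword c = [3, 5, 7, 5, 1, 3] ∈ F_13^6.


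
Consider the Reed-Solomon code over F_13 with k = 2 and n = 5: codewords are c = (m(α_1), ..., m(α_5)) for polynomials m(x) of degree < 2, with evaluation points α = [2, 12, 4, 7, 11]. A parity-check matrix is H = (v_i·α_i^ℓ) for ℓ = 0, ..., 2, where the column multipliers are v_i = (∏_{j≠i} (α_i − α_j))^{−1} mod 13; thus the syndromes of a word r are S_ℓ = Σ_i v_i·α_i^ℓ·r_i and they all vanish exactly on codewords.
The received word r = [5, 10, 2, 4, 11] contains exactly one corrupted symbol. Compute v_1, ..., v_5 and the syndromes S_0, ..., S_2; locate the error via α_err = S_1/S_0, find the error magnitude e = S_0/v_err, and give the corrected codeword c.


S = (2, 11, 2), error at position 2, error magnitude e = 7, c = [5, 3, 2, 4, 11].

Step 1: column multipliers v_i = (∏_{j≠i}(α_i − α_j))^{−1} mod 13.
  i = 1 (α = 2): (2−12)(2−4)(2−7)(2−11) = (−10)·(−2)·(−5)·(−9) = 900 ≡ 3, so v_1 = 3^{−1} = 9 (mod 13).
  i = 2 (α = 12): (12−2)(12−4)(12−7)(12−11) = 10·8·5·1 = 400 ≡ 10, so v_2 = 10^{−1} = 4 (mod 13).
  i = 3 (α = 4): (4−2)(4−12)(4−7)(4−11) = 2·(−8)·(−3)·(−7) = −336 ≡ 2, so v_3 = 2^{−1} = 7 (mod 13).
  i = 4 (α = 7): (7−2)(7−12)(7−4)(7−11) = 5·(−5)·3·(−4) = 300 ≡ 1, so v_4 = 1^{−1} = 1 (mod 13).
  i = 5 (α = 11): (11−2)(11−12)(11−4)(11−7) = 9·(−1)·7·4 = −252 ≡ 8, so v_5 = 8^{−1} = 5 (mod 13).
  v = [9, 4, 7, 1, 5].
Step 2: syndromes of r = [5, 10, 2, 4, 11] (all sums mod 13).
  S_0 = Σ v_i r_i = 9·5 + 4·10 + 7·2 + 1·4 + 5·11 = 158 ≡ 2.
  S_1 = Σ v_i α_i r_i = 9·2·5 + 4·12·10 + 7·4·2 + 1·7·4 + 5·11·11 = 1259 ≡ 11.
  α_i^2 mod 13 = [4, 1, 3, 10, 4].
  S_2 = Σ v_i α_i^2 r_i = 9·4·5 + 4·1·10 + 7·3·2 + 1·10·4 + 5·4·11 = 522 ≡ 2.
  S = (2, 11, 2) ≠ 0, so r is not a codeword (an error is present).
Step 3: locate the error. For a single error e at position i, S_ℓ = v_i·e·α_i^ℓ, so α_err = S_1/S_0.
  S_0^{−1} = 2^{−1} = 7 (mod 13), so α_err = 11·7 = 77 ≡ 12 = α_2. Error position i = 2.
  Consistency check: S_2/S_1 = 2·6 = 12 ≡ 12 = α_err ✓ (single-error assumption holds).
Step 4: error magnitude e = S_0/v_2 = S_0·∏_{j≠2}(α_2 − α_j) = 2·10 = 20 ≡ 7 (mod 13).
Step 5: correct position 2: c_2 = r_2 − e = 10 − 7 ≡ 3 (mod 13). Hence c = [5, 3, 2, 4, 11].
  Check: interpolating c through the α_i gives m(x) = 8 + 5·x (degree < 2) with m(α_i) = c_i for every i, so c is indeed a codeword.


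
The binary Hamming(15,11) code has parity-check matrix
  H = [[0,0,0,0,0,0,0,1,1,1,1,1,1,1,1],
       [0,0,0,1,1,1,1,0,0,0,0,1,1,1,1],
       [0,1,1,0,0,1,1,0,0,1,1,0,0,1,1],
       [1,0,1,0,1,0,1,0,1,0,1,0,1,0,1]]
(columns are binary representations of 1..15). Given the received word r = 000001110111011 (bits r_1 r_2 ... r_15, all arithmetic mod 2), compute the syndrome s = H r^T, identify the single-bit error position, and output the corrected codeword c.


s = (0, 1, 0, 1)^T, error position = 5, corrected codeword c = 000011110111011

Compute s = H r^T mod 2 one row at a time:
  s_1 = 1 + 0 + 1 + 1 + 1 + 0 + 1 + 1 = 6 ≡ 0 (mod 2).
  s_2 = 0 + 0 + 1 + 1 + 1 + 0 + 1 + 1 = 5 ≡ 1 (mod 2).
  s_3 = 0 + 0 + 1 + 1 + 1 + 1 + 1 + 1 = 6 ≡ 0 (mod 2).
  s_4 = 0 + 0 + 0 + 1 + 0 + 1 + 0 + 1 = 3 ≡ 1 (mod 2).
s = (0, 1, 0, 1)^T — this equals column 5 of H (binary 0101), so error is at position 5.
Correct: flip bit 5 of r = 000001110111011 to get c = 000011110111011.


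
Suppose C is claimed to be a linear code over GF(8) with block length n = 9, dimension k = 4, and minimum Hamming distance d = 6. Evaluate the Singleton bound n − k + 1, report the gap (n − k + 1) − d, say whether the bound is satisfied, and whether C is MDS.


Singleton RHS = n − k + 1 = 6, slack = 0, bound satisfied, MDS.

Singleton bound: d ≤ n − k + 1.
Here n = 9, k = 4, so n − k + 1 = 6.
Given d = 6, check d ≤ 6: YES.
Slack = (n − k + 1) − d = 0.
The code is MDS (slack = 0).
Description: the claimed parameters are [9, 4, 6]_8; such a code would be MDS (meets Singleton bound).


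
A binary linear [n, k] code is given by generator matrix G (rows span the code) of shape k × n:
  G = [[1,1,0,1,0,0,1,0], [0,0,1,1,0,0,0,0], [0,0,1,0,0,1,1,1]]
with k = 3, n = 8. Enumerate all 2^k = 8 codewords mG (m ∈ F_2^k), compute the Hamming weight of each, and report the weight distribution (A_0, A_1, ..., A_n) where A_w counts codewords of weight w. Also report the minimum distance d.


Weight distribution: A_0 = 1, A_2 = 1, A_4 = 5, A_6 = 1. Minimum distance d = 2.

Enumerate all 2^3 = 8 messages m ∈ F_2^3.
For each, compute codeword c = mG in F_2^8, then tally its weight.
  m = 000 → c = 00000000, weight = 0.
  m = 100 → c = 11010010, weight = 4.
  m = 010 → c = 00110000, weight = 2.
  m = 110 → c = 11100010, weight = 4.
  m = 001 → c = 00100111, weight = 4.
  m = 101 → c = 11110101, weight = 6.
  m = 011 → c = 00010111, weight = 4.
  m = 111 → c = 11000101, weight = 4.
Tally weights:
  weight 0: 1 codewords.
  weight 2: 1 codewords.
  weight 4: 5 codewords.
  weight 6: 1 codewords.
Minimum distance d = smallest w > 0 with A_w > 0 = 2.
Sanity: Σ A_w = 8 = 2^3 = 8 ✓.


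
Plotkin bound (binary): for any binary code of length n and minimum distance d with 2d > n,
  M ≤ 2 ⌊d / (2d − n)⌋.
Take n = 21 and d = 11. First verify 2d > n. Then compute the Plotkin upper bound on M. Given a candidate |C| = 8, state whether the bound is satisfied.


Plotkin bound M ≤ 22; given |C| = 8 ≤ bound (satisfied).

Check applicability: 2d = 22, n = 21.
2d − n = 1 > 0, so Plotkin applies.
Compute d/(2d−n) = 11/1 ≈ 11.0000.
⌊d/(2d−n)⌋ = 11.
Plotkin bound: M ≤ 2·11 = 22.
Given |C| = 8, check: satisfied.
This |C| is below the Plotkin bound.


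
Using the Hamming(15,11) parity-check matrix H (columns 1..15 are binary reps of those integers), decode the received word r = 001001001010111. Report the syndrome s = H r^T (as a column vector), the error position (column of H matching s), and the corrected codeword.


s = (1, 0, 1, 1)^T, error position = 11, corrected codeword c = 001001001000111

Compute s = H r^T mod 2 one row at a time:
  s_1 = 0 + 1 + 0 + 1 + 0 + 1 + 1 + 1 = 5 ≡ 1 (mod 2).
  s_2 = 0 + 0 + 1 + 0 + 0 + 1 + 1 + 1 = 4 ≡ 0 (mod 2).
  s_3 = 0 + 1 + 1 + 0 + 0 + 1 + 1 + 1 = 5 ≡ 1 (mod 2).
  s_4 = 0 + 1 + 0 + 0 + 1 + 1 + 1 + 1 = 5 ≡ 1 (mod 2).
s = (1, 0, 1, 1)^T — this equals column 11 of H (binary 1011), so error is at position 11.
Correct: flip bit 11 of r = 001001001010111 to get c = 001001001000111.


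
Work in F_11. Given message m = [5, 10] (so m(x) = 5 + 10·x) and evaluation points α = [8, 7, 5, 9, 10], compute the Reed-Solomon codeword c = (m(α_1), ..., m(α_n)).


c = [8, 9, 0, 7, 6]

Message polynomial: m(x) = 5 + 10·x (mod 11).
For each evaluation point α_i, compute m(α_i) mod 11:
  α_1 = 8: Horner steps 10 → 8, so m(8) = 8.
  α_2 = 7: Horner steps 10 → 9, so m(7) = 9.
  α_3 = 5: Horner steps 10 → 0, so m(5) = 0.
  α_4 = 9: Horner steps 10 → 7, so m(9) = 7.
  α_5 = 10: Horner steps 10 → 6, so m(10) = 6.
Codeword c = [8, 9, 0, 7, 6] ∈ F_11^5.


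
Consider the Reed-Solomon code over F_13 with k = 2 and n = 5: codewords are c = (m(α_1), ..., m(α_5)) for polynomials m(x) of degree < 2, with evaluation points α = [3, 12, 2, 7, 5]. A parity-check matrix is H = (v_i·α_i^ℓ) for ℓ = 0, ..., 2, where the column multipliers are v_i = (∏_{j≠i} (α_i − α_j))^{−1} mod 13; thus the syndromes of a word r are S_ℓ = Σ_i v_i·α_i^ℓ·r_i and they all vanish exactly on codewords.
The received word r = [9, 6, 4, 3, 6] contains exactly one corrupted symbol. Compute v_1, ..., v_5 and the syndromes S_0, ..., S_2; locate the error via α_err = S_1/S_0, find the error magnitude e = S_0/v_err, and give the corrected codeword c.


S = (1, 12, 1), error at position 2, error magnitude e = 4, c = [9, 2, 4, 3, 6].

Step 1: column multipliers v_i = (∏_{j≠i}(α_i − α_j))^{−1} mod 13.
  i = 1 (α = 3): (3−12)(3−2)(3−7)(3−5) = (−9)·1·(−4)·(−2) = −72 ≡ 6, so v_1 = 6^{−1} = 11 (mod 13).
  i = 2 (α = 12): (12−3)(12−2)(12−7)(12−5) = 9·10·5·7 = 3150 ≡ 4, so v_2 = 4^{−1} = 10 (mod 13).
  i = 3 (α = 2): (2−3)(2−12)(2−7)(2−5) = (−1)·(−10)·(−5)·(−3) = 150 ≡ 7, so v_3 = 7^{−1} = 2 (mod 13).
  i = 4 (α = 7): (7−3)(7−12)(7−2)(7−5) = 4·(−5)·5·2 = −200 ≡ 8, so v_4 = 8^{−1} = 5 (mod 13).
  i = 5 (α = 5): (5−3)(5−12)(5−2)(5−7) = 2·(−7)·3·(−2) = 84 ≡ 6, so v_5 = 6^{−1} = 11 (mod 13).
  v = [11, 10, 2, 5, 11].
Step 2: syndromes of r = [9, 6, 4, 3, 6] (all sums mod 13).
  S_0 = Σ v_i r_i = 11·9 + 10·6 + 2·4 + 5·3 + 11·6 = 248 ≡ 1.
  S_1 = Σ v_i α_i r_i = 11·3·9 + 10·12·6 + 2·2·4 + 5·7·3 + 11·5·6 = 1468 ≡ 12.
  α_i^2 mod 13 = [9, 1, 4, 10, 12].
  S_2 = Σ v_i α_i^2 r_i = 11·9·9 + 10·1·6 + 2·4·4 + 5·10·3 + 11·12·6 = 1925 ≡ 1.
  S = (1, 12, 1) ≠ 0, so r is not a codeword (an error is present).
Step 3: locate the error. For a single error e at position i, S_ℓ = v_i·e·α_i^ℓ, so α_err = S_1/S_0.
  S_0^{−1} = 1^{−1} = 1 (mod 13), so α_err = 12·1 = 12 ≡ 12 = α_2. Error position i = 2.
  Consistency check: S_2/S_1 = 1·12 = 12 ≡ 12 = α_err ✓ (single-error assumption holds).
Step 4: error magnitude e = S_0/v_2 = S_0·∏_{j≠2}(α_2 − α_j) = 1·4 = 4 ≡ 4 (mod 13).
Step 5: correct position 2: c_2 = r_2 − e = 6 − 4 ≡ 2 (mod 13). Hence c = [9, 2, 4, 3, 6].
  Check: interpolating c through the α_i gives m(x) = 7 + 5·x (degree < 2) with m(α_i) = c_i for every i, so c is indeed a codeword.


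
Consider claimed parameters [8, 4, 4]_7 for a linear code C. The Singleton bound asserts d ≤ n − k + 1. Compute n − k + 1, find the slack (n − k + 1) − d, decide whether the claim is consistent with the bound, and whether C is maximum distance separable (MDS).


Singleton RHS = n − k + 1 = 5, slack = 1, bound satisfied, not MDS.

Singleton bound: d ≤ n − k + 1.
Here n = 8, k = 4, so n − k + 1 = 5.
Given d = 4, check d ≤ 5: YES.
Slack = (n − k + 1) − d = 1.
The code is NOT MDS (slack = 1 > 0).
Description: the claimed parameters are [8, 4, 4]_7; such a code would be non-MDS.


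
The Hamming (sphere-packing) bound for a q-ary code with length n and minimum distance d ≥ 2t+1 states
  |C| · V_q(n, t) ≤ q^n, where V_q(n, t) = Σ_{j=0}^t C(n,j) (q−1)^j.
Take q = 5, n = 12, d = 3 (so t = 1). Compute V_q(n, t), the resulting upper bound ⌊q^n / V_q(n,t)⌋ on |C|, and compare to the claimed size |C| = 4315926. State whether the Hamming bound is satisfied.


V_q(n, t) = 49, q^n = 244140625, Hamming bound = 4982461, |C| = 4315926 ≤ bound (satisfied).

Step 1: Compute V_q(n, t) = Σ_{j=0}^1 C(n, j) (q−1)^j.
  j = 0: C(12,0)·(4)^0 = 1·1 = 1.
  j = 1: C(12,1)·(4)^1 = 12·4 = 48.
  V_q(n, t) = 1 + 48 = 49.
Step 2: q^n = 5^12 = 244140625.
Step 3: Hamming bound ⌊q^n / V_q(n,t)⌋ = ⌊244140625/49⌋ = 4982461.
Step 4: Compare |C| = 4315926 to 4982461: satisfied.
The claimed |C| lies below the Hamming bound.


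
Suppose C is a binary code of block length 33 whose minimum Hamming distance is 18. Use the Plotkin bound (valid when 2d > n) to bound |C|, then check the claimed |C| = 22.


Plotkin bound M ≤ 12; given |C| = 22 > bound (violated).

Check applicability: 2d = 36, n = 33.
2d − n = 3 > 0, so Plotkin applies.
Compute d/(2d−n) = 18/3 ≈ 6.0000.
⌊d/(2d−n)⌋ = 6.
Plotkin bound: M ≤ 2·6 = 12.
Given |C| = 22, check: VIOLATED.
This |C| is above the Plotkin bound, so no binary code with n = 33, d = 18 and 22 codewords exists.


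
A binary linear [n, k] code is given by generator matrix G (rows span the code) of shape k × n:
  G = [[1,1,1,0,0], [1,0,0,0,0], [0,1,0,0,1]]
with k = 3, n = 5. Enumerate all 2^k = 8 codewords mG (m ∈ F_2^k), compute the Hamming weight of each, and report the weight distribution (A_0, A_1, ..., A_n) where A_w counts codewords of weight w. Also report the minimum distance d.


Weight distribution: A_0 = 1, A_1 = 1, A_2 = 3, A_3 = 3. Minimum distance d = 1.

Enumerate all 2^3 = 8 messages m ∈ F_2^3.
For each, compute codeword c = mG in F_2^5, then tally its weight.
  m = 000 → c = 00000, weight = 0.
  m = 100 → c = 11100, weight = 3.
  m = 010 → c = 10000, weight = 1.
  m = 110 → c = 01100, weight = 2.
  m = 001 → c = 01001, weight = 2.
  m = 101 → c = 10101, weight = 3.
  m = 011 → c = 11001, weight = 3.
  m = 111 → c = 00101, weight = 2.
Tally weights:
  weight 0: 1 codewords.
  weight 1: 1 codewords.
  weight 2: 3 codewords.
  weight 3: 3 codewords.
Minimum distance d = smallest w > 0 with A_w > 0 = 1.
Sanity: Σ A_w = 8 = 2^3 = 8 ✓.


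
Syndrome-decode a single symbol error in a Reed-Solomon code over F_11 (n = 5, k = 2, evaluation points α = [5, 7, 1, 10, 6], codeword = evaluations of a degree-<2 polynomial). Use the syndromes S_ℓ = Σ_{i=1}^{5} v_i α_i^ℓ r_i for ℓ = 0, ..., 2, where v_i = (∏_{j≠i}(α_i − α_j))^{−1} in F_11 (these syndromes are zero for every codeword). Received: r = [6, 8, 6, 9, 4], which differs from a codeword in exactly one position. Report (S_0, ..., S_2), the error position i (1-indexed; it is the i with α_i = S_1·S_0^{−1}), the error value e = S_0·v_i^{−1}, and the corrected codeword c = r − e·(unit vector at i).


S = (7, 2, 10), error at position 1, error magnitude e = 6, c = [0, 8, 6, 9, 4].

Step 1: column multipliers v_i = (∏_{j≠i}(α_i − α_j))^{−1} mod 11.
  i = 1 (α = 5): (5−7)(5−1)(5−10)(5−6) = (−2)·4·(−5)·(−1) = −40 ≡ 4, so v_1 = 4^{−1} = 3 (mod 11).
  i = 2 (α = 7): (7−5)(7−1)(7−10)(7−6) = 2·6·(−3)·1 = −36 ≡ 8, so v_2 = 8^{−1} = 7 (mod 11).
  i = 3 (α = 1): (1−5)(1−7)(1−10)(1−6) = (−4)·(−6)·(−9)·(−5) = 1080 ≡ 2, so v_3 = 2^{−1} = 6 (mod 11).
  i = 4 (α = 10): (10−5)(10−7)(10−1)(10−6) = 5·3·9·4 = 540 ≡ 1, so v_4 = 1^{−1} = 1 (mod 11).
  i = 5 (α = 6): (6−5)(6−7)(6−1)(6−10) = 1·(−1)·5·(−4) = 20 ≡ 9, so v_5 = 9^{−1} = 5 (mod 11).
  v = [3, 7, 6, 1, 5].
Step 2: syndromes of r = [6, 8, 6, 9, 4] (all sums mod 11).
  S_0 = Σ v_i r_i = 3·6 + 7·8 + 6·6 + 1·9 + 5·4 = 139 ≡ 7.
  S_1 = Σ v_i α_i r_i = 3·5·6 + 7·7·8 + 6·1·6 + 1·10·9 + 5·6·4 = 728 ≡ 2.
  α_i^2 mod 11 = [3, 5, 1, 1, 3].
  S_2 = Σ v_i α_i^2 r_i = 3·3·6 + 7·5·8 + 6·1·6 + 1·1·9 + 5·3·4 = 439 ≡ 10.
  S = (7, 2, 10) ≠ 0, so r is not a codeword (an error is present).
Step 3: locate the error. For a single error e at position i, S_ℓ = v_i·e·α_i^ℓ, so α_err = S_1/S_0.
  S_0^{−1} = 7^{−1} = 8 (mod 11), so α_err = 2·8 = 16 ≡ 5 = α_1. Error position i = 1.
  Consistency check: S_2/S_1 = 10·6 = 60 ≡ 5 = α_err ✓ (single-error assumption holds).
Step 4: error magnitude e = S_0/v_1 = S_0·∏_{j≠1}(α_1 − α_j) = 7·4 = 28 ≡ 6 (mod 11).
Step 5: correct position 1: c_1 = r_1 − e = 6 − 6 ≡ 0 (mod 11). Hence c = [0, 8, 6, 9, 4].
  Check: interpolating c through the α_i gives m(x) = 2 + 4·x (degree < 2) with m(α_i) = c_i for every i, so c is indeed a codeword.


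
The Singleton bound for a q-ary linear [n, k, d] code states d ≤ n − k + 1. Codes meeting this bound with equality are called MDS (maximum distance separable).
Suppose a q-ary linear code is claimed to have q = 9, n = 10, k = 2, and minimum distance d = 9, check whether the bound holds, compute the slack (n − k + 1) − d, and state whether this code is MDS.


Singleton RHS = n − k + 1 = 9, slack = 0, bound satisfied, MDS.

Singleton bound: d ≤ n − k + 1.
Here n = 10, k = 2, so n − k + 1 = 9.
Given d = 9, check d ≤ 9: YES.
Slack = (n − k + 1) − d = 0.
The code is MDS (slack = 0).
Description: the claimed parameters are [10, 2, 9]_9; such a code would be MDS (meets Singleton bound).


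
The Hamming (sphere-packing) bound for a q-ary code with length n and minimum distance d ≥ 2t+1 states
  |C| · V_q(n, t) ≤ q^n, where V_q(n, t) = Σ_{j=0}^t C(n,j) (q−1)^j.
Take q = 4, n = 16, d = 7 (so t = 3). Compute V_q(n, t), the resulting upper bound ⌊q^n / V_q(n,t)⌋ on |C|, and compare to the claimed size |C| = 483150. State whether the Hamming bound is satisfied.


V_q(n, t) = 16249, q^n = 4294967296, Hamming bound = 264321, |C| = 483150 > bound (violated).

Step 1: Compute V_q(n, t) = Σ_{j=0}^3 C(n, j) (q−1)^j.
  j = 0: C(16,0)·(3)^0 = 1·1 = 1.
  j = 1: C(16,1)·(3)^1 = 16·3 = 48.
  j = 2: C(16,2)·(3)^2 = 120·9 = 1080.
  j = 3: C(16,3)·(3)^3 = 560·27 = 15120.
  V_q(n, t) = 1 + 48 + 1080 + 15120 = 16249.
Step 2: q^n = 4^16 = 4294967296.
Step 3: Hamming bound ⌊q^n / V_q(n,t)⌋ = ⌊4294967296/16249⌋ = 264321.
Step 4: Compare |C| = 483150 to 264321: violated.
The claimed |C| lies above the Hamming bound, so no 4-ary code of length 16 with d ≥ 7 can have 483150 codewords.


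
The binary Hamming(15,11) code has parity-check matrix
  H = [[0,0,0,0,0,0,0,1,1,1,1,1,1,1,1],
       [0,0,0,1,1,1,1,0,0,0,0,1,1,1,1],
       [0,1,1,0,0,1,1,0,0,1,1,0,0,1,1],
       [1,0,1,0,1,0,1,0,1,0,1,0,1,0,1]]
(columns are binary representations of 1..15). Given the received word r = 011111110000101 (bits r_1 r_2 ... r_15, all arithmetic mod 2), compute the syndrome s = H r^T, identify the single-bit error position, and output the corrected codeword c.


s = (1, 0, 1, 1)^T, error position = 11, corrected codeword c = 011111110010101

Compute s = H r^T mod 2 one row at a time:
  s_1 = 1 + 0 + 0 + 0 + 0 + 1 + 0 + 1 = 3 ≡ 1 (mod 2).
  s_2 = 1 + 1 + 1 + 1 + 0 + 1 + 0 + 1 = 6 ≡ 0 (mod 2).
  s_3 = 1 + 1 + 1 + 1 + 0 + 0 + 0 + 1 = 5 ≡ 1 (mod 2).
  s_4 = 0 + 1 + 1 + 1 + 0 + 0 + 1 + 1 = 5 ≡ 1 (mod 2).
s = (1, 0, 1, 1)^T — this equals column 11 of H (binary 1011), so error is at position 11.
Correct: flip bit 11 of r = 011111110000101 to get c = 011111110010101.


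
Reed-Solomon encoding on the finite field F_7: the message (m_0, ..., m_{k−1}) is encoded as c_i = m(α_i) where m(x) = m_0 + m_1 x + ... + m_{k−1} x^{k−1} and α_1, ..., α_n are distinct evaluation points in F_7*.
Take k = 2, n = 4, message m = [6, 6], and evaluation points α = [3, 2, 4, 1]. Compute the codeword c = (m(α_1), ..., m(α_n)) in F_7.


c = [3, 4, 2, 5]

Message polynomial: m(x) = 6 + 6·x (mod 7).
For each evaluation point α_i, compute m(α_i) mod 7:
  α_1 = 3: Horner steps 6 → 3, so m(3) = 3.
  α_2 = 2: Horner steps 6 → 4, so m(2) = 4.
  α_3 = 4: Horner steps 6 → 2, so m(4) = 2.
  α_4 = 1: Horner steps 6 → 5, so m(1) = 5.
Codeword c = [3, 4, 2, 5] ∈ F_7^4.


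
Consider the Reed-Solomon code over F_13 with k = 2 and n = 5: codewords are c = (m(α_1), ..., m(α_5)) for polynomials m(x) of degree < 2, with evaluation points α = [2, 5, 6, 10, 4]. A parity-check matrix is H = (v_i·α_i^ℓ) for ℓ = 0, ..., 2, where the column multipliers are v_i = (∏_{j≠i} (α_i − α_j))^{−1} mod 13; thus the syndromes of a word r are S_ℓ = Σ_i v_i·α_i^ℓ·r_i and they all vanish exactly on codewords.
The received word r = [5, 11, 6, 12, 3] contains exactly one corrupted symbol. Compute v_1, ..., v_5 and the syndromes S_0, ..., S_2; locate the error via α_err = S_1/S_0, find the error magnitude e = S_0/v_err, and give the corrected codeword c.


S = (7, 1, 2), error at position 1, error magnitude e = 5, c = [0, 11, 6, 12, 3].

Step 1: column multipliers v_i = (∏_{j≠i}(α_i − α_j))^{−1} mod 13.
  i = 1 (α = 2): (2−5)(2−6)(2−10)(2−4) = (−3)·(−4)·(−8)·(−2) = 192 ≡ 10, so v_1 = 10^{−1} = 4 (mod 13).
  i = 2 (α = 5): (5−2)(5−6)(5−10)(5−4) = 3·(−1)·(−5)·1 = 15 ≡ 2, so v_2 = 2^{−1} = 7 (mod 13).
  i = 3 (α = 6): (6−2)(6−5)(6−10)(6−4) = 4·1·(−4)·2 = −32 ≡ 7, so v_3 = 7^{−1} = 2 (mod 13).
  i = 4 (α = 10): (10−2)(10−5)(10−6)(10−4) = 8·5·4·6 = 960 ≡ 11, so v_4 = 11^{−1} = 6 (mod 13).
  i = 5 (α = 4): (4−2)(4−5)(4−6)(4−10) = 2·(−1)·(−2)·(−6) = −24 ≡ 2, so v_5 = 2^{−1} = 7 (mod 13).
  v = [4, 7, 2, 6, 7].
Step 2: syndromes of r = [5, 11, 6, 12, 3] (all sums mod 13).
  S_0 = Σ v_i r_i = 4·5 + 7·11 + 2·6 + 6·12 + 7·3 = 202 ≡ 7.
  S_1 = Σ v_i α_i r_i = 4·2·5 + 7·5·11 + 2·6·6 + 6·10·12 + 7·4·3 = 1301 ≡ 1.
  α_i^2 mod 13 = [4, 12, 10, 9, 3].
  S_2 = Σ v_i α_i^2 r_i = 4·4·5 + 7·12·11 + 2·10·6 + 6·9·12 + 7·3·3 = 1835 ≡ 2.
  S = (7, 1, 2) ≠ 0, so r is not a codeword (an error is present).
Step 3: locate the error. For a single error e at position i, S_ℓ = v_i·e·α_i^ℓ, so α_err = S_1/S_0.
  S_0^{−1} = 7^{−1} = 2 (mod 13), so α_err = 1·2 = 2 ≡ 2 = α_1. Error position i = 1.
  Consistency check: S_2/S_1 = 2·1 = 2 ≡ 2 = α_err ✓ (single-error assumption holds).
Step 4: error magnitude e = S_0/v_1 = S_0·∏_{j≠1}(α_1 − α_j) = 7·10 = 70 ≡ 5 (mod 13).
Step 5: correct position 1: c_1 = r_1 − e = 5 − 5 ≡ 0 (mod 13). Hence c = [0, 11, 6, 12, 3].
  Check: interpolating c through the α_i gives m(x) = 10 + 8·x (degree < 2) with m(α_i) = c_i for every i, so c is indeed a codeword.


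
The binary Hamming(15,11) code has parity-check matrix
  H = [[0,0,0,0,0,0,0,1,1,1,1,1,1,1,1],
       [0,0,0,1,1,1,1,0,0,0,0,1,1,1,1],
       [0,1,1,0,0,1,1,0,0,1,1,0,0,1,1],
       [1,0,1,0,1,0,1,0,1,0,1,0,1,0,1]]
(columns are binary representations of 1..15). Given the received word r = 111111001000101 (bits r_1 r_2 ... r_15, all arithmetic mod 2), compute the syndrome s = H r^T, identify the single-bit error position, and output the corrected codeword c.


s = (1, 1, 0, 0)^T, error position = 12, corrected codeword c = 111111001001101

Compute s = H r^T mod 2 one row at a time:
  s_1 = 0 + 1 + 0 + 0 + 0 + 1 + 0 + 1 = 3 ≡ 1 (mod 2).
  s_2 = 1 + 1 + 1 + 0 + 0 + 1 + 0 + 1 = 5 ≡ 1 (mod 2).
  s_3 = 1 + 1 + 1 + 0 + 0 + 0 + 0 + 1 = 4 ≡ 0 (mod 2).
  s_4 = 1 + 1 + 1 + 0 + 1 + 0 + 1 + 1 = 6 ≡ 0 (mod 2).
s = (1, 1, 0, 0)^T — this equals column 12 of H (binary 1100), so error is at position 12.
Correct: flip bit 12 of r = 111111001000101 to get c = 111111001001101.


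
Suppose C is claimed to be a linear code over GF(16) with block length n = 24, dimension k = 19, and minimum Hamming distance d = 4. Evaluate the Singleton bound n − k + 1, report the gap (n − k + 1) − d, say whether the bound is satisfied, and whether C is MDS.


Singleton RHS = n − k + 1 = 6, slack = 2, bound satisfied, not MDS.

Singleton bound: d ≤ n − k + 1.
Here n = 24, k = 19, so n − k + 1 = 6.
Given d = 4, check d ≤ 6: YES.
Slack = (n − k + 1) − d = 2.
The code is NOT MDS (slack = 2 > 0).
Description: the claimed parameters are [24, 19, 4]_16; such a code would be non-MDS.
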